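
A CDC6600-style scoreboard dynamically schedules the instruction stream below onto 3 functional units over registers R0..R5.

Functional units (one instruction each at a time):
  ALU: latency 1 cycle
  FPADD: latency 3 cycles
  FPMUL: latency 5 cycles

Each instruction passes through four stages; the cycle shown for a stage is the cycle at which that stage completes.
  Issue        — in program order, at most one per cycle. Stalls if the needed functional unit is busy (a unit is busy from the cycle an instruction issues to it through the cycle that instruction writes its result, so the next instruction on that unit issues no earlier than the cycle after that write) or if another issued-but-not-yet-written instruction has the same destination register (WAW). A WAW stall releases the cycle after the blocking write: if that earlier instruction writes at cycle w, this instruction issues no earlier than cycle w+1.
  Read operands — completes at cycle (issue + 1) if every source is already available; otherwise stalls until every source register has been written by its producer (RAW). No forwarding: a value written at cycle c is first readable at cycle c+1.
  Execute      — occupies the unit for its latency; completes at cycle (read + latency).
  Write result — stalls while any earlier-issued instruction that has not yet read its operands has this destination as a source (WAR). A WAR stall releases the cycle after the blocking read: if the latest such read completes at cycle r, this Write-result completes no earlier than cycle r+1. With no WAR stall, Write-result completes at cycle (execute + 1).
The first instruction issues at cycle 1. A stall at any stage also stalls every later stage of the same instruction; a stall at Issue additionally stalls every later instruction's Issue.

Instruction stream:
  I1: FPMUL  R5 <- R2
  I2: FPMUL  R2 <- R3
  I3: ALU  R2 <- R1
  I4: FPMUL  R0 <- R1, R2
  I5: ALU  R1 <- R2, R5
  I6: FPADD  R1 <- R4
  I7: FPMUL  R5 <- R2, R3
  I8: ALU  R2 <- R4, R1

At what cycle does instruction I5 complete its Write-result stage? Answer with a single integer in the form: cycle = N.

I1 -> (1, 2, 7, 8)
I2 -> (9, 10, 15, 16)  // struct: FPMUL busy until I1 writes@8
I3 -> (17, 18, 19, 20)  // WAW R2: wait I2 write@16
I4 -> (18, 21, 26, 27)  // RAW R2: wait I3 write@20
I5 -> (21, 22, 23, 24)  // struct: ALU busy until I3 writes@20
I6 -> (25, 26, 29, 30)  // WAW R1: wait I5 write@24
I7 -> (28, 29, 34, 35)  // struct: FPMUL busy until I4 writes@27
I8 -> (29, 31, 32, 33)  // RAW R1: wait I6 write@30

cycle = 24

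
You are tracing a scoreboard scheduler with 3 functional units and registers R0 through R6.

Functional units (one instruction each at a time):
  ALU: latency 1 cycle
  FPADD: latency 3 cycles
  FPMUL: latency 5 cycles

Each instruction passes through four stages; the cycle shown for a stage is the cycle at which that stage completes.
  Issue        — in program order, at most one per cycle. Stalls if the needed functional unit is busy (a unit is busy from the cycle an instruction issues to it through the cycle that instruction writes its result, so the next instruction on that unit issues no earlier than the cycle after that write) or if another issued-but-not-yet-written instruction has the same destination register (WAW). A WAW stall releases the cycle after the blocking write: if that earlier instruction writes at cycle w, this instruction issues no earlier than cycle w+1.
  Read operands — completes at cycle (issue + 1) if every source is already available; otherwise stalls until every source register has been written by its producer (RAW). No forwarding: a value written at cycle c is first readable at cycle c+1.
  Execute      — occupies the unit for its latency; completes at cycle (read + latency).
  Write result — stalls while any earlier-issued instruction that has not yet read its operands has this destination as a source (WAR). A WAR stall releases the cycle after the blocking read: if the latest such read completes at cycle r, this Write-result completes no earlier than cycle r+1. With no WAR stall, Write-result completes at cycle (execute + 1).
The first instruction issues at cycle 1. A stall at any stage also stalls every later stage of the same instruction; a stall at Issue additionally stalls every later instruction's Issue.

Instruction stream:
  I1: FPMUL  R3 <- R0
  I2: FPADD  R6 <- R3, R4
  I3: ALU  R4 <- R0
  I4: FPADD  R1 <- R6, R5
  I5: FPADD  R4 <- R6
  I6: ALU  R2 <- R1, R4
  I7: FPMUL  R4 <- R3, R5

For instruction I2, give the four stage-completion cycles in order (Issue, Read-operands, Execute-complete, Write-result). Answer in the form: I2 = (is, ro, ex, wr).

I1: IS=1 RO=2 EX=7 WR=8
I2: IS=2 RO=9 EX=12 WR=13  [RAW R3: wait I1 write@8]
I3: IS=3 RO=4 EX=5 WR=10  [WAR R4: wait I2 read@9]
I4: IS=14 RO=15 EX=18 WR=19  [struct: FPADD busy until I2 writes@13]
I5: IS=20 RO=21 EX=24 WR=25  [struct: FPADD busy until I4 writes@19]
I6: IS=21 RO=26 EX=27 WR=28  [RAW R4: wait I5 write@25]
I7: IS=26 RO=27 EX=32 WR=33  [WAW R4: wait I5 write@25]

I2 = (2, 9, 12, 13)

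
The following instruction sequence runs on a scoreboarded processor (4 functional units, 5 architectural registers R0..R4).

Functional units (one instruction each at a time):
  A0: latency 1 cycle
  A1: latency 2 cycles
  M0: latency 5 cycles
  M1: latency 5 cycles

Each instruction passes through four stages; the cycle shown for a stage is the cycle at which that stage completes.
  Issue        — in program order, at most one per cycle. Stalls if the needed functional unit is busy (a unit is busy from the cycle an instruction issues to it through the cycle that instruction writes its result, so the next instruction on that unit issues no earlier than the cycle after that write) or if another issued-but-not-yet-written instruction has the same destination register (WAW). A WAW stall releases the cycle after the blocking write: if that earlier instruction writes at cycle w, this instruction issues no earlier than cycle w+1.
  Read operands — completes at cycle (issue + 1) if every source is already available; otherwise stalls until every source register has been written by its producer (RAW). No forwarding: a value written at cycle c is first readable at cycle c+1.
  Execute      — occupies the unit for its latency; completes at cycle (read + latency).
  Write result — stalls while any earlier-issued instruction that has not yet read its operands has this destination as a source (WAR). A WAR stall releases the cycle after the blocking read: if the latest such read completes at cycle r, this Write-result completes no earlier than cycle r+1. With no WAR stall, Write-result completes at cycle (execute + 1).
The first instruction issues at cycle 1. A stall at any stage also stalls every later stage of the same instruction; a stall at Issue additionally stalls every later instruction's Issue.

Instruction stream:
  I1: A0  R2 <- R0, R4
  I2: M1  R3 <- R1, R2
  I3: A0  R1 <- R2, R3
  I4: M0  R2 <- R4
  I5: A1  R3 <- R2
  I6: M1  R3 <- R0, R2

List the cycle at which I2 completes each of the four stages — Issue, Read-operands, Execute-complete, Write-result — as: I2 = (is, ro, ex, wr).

I2 = (2, 5, 10, 11)

I1  is:1  ro:2  ex:3  wr:4
I2  is:2  ro:5  ex:10  wr:11  — RAW R2: wait I1 write@4
I3  is:5  ro:12  ex:13  wr:14  — struct: A0 busy until I1 writes@4, RAW R3: wait I2 write@11
I4  is:6  ro:7  ex:12  wr:13
I5  is:12  ro:14  ex:16  wr:17  — WAW R3: wait I2 write@11, RAW R2: wait I4 write@13
I6  is:18  ro:19  ex:24  wr:25  — WAW R3: wait I5 write@17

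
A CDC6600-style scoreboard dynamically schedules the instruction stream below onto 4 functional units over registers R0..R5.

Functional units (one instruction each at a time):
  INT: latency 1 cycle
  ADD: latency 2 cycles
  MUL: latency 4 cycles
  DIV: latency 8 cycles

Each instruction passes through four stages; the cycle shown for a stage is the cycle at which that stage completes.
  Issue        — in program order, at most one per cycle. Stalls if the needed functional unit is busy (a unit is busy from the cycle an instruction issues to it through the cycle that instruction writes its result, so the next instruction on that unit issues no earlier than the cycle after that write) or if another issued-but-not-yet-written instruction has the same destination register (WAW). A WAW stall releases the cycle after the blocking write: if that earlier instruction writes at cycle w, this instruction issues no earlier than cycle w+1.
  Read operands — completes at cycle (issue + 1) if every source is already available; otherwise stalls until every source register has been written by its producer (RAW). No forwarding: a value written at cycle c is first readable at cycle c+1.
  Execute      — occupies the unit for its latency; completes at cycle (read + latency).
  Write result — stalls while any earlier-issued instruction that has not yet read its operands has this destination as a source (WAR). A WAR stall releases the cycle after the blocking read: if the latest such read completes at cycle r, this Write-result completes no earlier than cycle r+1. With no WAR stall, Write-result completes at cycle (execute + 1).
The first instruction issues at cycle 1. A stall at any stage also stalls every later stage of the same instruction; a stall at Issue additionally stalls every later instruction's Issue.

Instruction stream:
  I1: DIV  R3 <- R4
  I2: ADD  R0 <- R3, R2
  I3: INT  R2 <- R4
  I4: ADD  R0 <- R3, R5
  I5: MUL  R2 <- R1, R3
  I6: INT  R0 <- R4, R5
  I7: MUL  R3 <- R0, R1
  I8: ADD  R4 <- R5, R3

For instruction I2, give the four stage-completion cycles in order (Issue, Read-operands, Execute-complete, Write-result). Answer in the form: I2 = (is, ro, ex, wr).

I2 = (2, 12, 14, 15)

t=1  I1 issues→DIV
t=2  I1 reads · I2 issues→ADD
t=3  I3 issues→INT
t=4  I3 reads
t=5  I3 exec-done
t=10  I1 exec-done
t=11  I1 writes R3
t=12  I2 reads
t=13  I3 writes R2
t=14  I2 exec-done
t=15  I2 writes R0
t=16  I4 issues→ADD
t=17  I4 reads · I5 issues→MUL
t=18  I5 reads
t=19  I4 exec-done
t=20  I4 writes R0
t=21  I6 issues→INT
t=22  I5 exec-done · I6 reads
t=23  I5 writes R2 · I6 exec-done
t=24  I6 writes R0 · I7 issues→MUL
t=25  I7 reads · I8 issues→ADD
t=29  I7 exec-done
t=30  I7 writes R3
t=31  I8 reads
t=33  I8 exec-done
t=34  I8 writes R4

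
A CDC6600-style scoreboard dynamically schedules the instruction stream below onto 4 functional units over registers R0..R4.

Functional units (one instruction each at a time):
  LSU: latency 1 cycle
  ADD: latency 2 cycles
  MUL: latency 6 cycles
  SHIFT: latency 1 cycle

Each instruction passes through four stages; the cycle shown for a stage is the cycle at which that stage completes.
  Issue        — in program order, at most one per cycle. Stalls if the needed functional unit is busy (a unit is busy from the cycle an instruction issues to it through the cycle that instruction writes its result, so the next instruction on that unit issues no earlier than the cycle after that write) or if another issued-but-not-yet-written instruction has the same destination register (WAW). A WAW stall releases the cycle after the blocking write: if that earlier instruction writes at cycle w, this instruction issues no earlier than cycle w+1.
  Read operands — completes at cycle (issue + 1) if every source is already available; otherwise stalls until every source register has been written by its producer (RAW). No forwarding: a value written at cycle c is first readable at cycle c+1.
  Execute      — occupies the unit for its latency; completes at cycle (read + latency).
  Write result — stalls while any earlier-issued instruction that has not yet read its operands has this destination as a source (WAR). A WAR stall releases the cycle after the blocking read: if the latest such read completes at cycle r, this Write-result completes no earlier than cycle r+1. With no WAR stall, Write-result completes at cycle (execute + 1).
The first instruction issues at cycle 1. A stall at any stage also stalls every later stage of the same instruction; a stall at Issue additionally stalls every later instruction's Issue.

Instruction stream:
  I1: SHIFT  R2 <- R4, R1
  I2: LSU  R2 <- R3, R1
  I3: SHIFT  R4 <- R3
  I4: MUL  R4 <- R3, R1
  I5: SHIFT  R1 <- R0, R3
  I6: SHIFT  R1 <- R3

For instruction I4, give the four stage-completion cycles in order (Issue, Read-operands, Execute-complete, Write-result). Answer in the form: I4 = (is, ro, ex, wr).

I4 = (10, 11, 17, 18)

I1 -> (1, 2, 3, 4)
I2 -> (5, 6, 7, 8)  // WAW R2: wait I1 write@4
I3 -> (6, 7, 8, 9)
I4 -> (10, 11, 17, 18)  // WAW R4: wait I3 write@9
I5 -> (11, 12, 13, 14)
I6 -> (15, 16, 17, 18)  // struct: SHIFT busy until I5 writes@14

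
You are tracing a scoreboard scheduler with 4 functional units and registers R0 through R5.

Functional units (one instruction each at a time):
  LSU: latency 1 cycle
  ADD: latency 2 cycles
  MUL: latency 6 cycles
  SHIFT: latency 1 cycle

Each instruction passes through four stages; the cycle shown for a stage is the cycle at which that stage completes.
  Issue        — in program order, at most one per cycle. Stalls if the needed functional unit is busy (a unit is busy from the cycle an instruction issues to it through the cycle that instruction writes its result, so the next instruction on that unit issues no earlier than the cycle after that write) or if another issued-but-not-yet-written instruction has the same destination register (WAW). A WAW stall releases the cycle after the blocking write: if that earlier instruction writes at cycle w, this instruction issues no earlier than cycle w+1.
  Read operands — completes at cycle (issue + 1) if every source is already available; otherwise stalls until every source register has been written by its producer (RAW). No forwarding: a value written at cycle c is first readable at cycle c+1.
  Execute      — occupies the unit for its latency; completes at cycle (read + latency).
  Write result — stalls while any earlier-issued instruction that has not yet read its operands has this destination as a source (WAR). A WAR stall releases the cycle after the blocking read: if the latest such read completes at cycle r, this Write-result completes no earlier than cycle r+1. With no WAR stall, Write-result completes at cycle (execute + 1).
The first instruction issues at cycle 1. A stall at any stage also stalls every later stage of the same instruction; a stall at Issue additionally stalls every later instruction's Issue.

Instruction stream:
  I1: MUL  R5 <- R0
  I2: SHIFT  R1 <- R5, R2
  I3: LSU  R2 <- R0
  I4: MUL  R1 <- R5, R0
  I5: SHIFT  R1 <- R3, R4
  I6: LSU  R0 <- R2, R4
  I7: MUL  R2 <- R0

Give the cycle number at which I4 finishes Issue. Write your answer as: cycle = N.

cycle = 13

cycle 1: I1 issues→MUL
cycle 2: I1 reads · I2 issues→SHIFT
cycle 3: I3 issues→LSU
cycle 4: I3 reads
cycle 5: I3 exec-done
cycle 8: I1 exec-done
cycle 9: I1 writes R5
cycle 10: I2 reads
cycle 11: I2 exec-done · I3 writes R2
cycle 12: I2 writes R1
cycle 13: I4 issues→MUL
cycle 14: I4 reads
cycle 20: I4 exec-done
cycle 21: I4 writes R1
cycle 22: I5 issues→SHIFT
cycle 23: I5 reads · I6 issues→LSU
cycle 24: I5 exec-done · I6 reads · I7 issues→MUL
cycle 25: I5 writes R1 · I6 exec-done
cycle 26: I6 writes R0
cycle 27: I7 reads
cycle 33: I7 exec-done
cycle 34: I7 writes R2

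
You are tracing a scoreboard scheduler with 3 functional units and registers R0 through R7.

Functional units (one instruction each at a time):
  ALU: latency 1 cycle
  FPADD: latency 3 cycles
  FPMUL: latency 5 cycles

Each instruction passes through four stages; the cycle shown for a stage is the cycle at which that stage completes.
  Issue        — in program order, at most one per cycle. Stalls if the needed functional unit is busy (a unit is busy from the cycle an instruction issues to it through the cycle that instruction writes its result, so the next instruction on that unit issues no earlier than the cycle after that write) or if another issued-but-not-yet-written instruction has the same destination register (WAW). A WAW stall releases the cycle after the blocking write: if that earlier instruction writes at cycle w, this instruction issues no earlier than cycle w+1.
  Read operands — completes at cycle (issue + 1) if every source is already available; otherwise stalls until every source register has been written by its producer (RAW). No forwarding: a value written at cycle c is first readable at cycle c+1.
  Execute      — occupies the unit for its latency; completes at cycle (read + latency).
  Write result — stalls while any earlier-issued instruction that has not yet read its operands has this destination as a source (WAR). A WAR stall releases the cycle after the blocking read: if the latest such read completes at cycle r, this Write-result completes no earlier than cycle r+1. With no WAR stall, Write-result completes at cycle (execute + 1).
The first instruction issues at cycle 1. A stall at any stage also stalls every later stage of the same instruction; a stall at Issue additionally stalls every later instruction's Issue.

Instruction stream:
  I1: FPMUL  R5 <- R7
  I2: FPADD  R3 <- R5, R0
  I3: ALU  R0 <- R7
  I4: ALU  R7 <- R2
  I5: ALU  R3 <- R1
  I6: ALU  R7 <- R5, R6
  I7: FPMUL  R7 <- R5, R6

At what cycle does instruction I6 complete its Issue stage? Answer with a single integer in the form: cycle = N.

cycle = 19

1) issue 1, read 2, done 7, write 8
2) issue 2, read 9, done 12, write 13  <RAW R5: wait I1 write@8>
3) issue 3, read 4, done 5, write 10  <WAR R0: wait I2 read@9>
4) issue 11, read 12, done 13, write 14  <struct: ALU busy until I3 writes@10>
5) issue 15, read 16, done 17, write 18  <struct: ALU busy until I4 writes@14>
6) issue 19, read 20, done 21, write 22  <struct: ALU busy until I5 writes@18>
7) issue 23, read 24, done 29, write 30  <WAW R7: wait I6 write@22>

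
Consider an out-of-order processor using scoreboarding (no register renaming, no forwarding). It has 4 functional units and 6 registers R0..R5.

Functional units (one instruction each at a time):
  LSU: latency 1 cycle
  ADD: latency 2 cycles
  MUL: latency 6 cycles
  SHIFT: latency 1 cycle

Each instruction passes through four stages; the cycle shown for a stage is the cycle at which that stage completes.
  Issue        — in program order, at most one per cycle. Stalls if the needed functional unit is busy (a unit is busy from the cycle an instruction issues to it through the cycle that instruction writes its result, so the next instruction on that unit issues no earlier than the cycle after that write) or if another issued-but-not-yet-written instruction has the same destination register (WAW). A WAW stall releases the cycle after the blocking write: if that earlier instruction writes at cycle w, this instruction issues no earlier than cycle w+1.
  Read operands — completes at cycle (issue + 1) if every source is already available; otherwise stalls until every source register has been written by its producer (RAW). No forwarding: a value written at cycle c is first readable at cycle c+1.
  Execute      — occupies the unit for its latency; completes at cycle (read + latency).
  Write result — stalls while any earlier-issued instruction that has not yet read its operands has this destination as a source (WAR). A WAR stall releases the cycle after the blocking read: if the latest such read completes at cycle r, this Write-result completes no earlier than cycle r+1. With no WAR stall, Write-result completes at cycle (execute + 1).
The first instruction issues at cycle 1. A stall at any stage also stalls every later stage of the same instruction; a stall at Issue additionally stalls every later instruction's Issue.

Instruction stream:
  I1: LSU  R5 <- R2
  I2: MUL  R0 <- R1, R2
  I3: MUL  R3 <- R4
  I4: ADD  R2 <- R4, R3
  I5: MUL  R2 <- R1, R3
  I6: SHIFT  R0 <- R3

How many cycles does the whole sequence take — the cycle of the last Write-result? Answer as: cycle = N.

[1] I1→LSU
[2] I1 RO · I2→MUL
[3] I1 EX · I2 RO
[4] I1 WR R5
[9] I2 EX
[10] I2 WR R0
[11] I3→MUL
[12] I3 RO · I4→ADD
[18] I3 EX
[19] I3 WR R3
[20] I4 RO
[22] I4 EX
[23] I4 WR R2
[24] I5→MUL
[25] I5 RO · I6→SHIFT
[26] I6 RO
[27] I6 EX
[28] I6 WR R0
[31] I5 EX
[32] I5 WR R2

cycle = 32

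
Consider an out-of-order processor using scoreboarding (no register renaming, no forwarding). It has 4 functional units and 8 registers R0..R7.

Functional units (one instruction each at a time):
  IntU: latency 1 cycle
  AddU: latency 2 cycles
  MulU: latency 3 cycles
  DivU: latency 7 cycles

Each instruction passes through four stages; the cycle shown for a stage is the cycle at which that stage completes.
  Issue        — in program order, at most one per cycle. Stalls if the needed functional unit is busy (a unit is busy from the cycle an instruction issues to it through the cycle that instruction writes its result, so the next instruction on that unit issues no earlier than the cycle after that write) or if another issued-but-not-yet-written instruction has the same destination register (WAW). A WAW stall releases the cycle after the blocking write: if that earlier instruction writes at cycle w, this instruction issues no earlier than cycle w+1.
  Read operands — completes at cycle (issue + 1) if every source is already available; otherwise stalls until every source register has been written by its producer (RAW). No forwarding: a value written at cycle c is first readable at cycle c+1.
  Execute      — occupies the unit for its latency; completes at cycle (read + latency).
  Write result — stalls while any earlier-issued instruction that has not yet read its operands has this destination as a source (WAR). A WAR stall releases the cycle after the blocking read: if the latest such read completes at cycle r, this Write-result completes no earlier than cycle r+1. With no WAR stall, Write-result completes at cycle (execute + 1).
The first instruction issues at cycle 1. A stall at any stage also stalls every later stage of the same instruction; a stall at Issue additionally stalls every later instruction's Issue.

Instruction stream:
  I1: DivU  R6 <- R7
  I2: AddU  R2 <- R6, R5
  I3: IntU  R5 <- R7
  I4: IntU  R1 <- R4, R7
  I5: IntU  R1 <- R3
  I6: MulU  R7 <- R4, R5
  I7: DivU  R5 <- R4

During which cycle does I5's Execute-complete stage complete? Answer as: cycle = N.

I1 -> (1, 2, 9, 10)
I2 -> (2, 11, 13, 14)  // RAW R6: wait I1 write@10
I3 -> (3, 4, 5, 12)  // WAR R5: wait I2 read@11
I4 -> (13, 14, 15, 16)  // struct: IntU busy until I3 writes@12
I5 -> (17, 18, 19, 20)  // struct: IntU busy until I4 writes@16
I6 -> (18, 19, 22, 23)
I7 -> (19, 20, 27, 28)

cycle = 19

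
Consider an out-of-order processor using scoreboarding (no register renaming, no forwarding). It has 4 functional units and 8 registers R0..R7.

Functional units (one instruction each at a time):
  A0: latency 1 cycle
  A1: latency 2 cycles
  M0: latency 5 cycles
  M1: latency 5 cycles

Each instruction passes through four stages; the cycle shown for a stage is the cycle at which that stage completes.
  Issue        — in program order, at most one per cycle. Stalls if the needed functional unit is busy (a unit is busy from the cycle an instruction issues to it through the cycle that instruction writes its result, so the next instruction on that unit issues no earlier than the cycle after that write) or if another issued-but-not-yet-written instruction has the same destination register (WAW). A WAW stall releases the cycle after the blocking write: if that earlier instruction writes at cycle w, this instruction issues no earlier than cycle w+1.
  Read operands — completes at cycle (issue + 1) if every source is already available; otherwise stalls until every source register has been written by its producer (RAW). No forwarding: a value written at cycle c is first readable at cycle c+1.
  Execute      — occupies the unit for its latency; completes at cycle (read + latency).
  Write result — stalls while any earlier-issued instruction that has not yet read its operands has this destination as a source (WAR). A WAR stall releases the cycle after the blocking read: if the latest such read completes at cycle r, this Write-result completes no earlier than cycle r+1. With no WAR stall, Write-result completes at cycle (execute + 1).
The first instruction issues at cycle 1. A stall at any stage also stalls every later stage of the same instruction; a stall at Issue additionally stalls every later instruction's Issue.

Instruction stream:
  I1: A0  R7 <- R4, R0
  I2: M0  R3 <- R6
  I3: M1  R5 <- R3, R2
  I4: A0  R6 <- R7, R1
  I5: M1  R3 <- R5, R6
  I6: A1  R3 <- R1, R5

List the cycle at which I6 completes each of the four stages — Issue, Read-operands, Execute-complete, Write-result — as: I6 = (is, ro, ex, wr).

I6 = (25, 26, 28, 29)

[I1] 1/2/3/4
[I2] 2/3/8/9
[I3] 3/10/15/16  (RAW R3: wait I2 write@9)
[I4] 5/6/7/8  (struct: A0 busy until I1 writes@4)
[I5] 17/18/23/24  (struct: M1 busy until I3 writes@16)
[I6] 25/26/28/29  (WAW R3: wait I5 write@24)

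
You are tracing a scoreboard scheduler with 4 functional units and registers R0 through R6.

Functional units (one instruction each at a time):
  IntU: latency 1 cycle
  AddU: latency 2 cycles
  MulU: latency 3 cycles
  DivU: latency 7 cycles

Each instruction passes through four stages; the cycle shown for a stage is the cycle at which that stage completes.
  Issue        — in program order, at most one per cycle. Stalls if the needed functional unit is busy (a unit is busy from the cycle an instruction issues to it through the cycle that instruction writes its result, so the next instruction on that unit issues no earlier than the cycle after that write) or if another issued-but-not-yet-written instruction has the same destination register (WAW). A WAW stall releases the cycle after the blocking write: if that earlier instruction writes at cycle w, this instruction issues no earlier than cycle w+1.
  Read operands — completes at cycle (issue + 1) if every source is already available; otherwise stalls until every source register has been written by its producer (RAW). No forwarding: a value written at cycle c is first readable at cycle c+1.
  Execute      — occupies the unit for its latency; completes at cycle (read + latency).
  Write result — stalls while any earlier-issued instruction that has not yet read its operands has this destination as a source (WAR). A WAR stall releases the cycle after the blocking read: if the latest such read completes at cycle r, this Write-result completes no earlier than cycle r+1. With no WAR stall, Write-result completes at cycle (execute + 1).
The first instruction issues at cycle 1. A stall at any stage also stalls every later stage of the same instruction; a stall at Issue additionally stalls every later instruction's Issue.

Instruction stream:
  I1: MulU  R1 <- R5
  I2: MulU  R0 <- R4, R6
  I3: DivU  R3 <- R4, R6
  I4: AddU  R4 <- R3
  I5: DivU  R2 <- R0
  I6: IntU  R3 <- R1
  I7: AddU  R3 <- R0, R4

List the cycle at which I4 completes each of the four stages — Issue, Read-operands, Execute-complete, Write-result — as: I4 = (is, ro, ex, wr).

[1] issue I1 (MulU)
[2] I1 read-ops
[5] I1 finished on MulU
[6] I1→R1
[7] issue I2 (MulU)
[8] I2 read-ops | issue I3 (DivU)
[9] I3 read-ops | issue I4 (AddU)
[11] I2 finished on MulU
[12] I2→R0
[16] I3 finished on DivU
[17] I3→R3
[18] I4 read-ops | issue I5 (DivU)
[19] I5 read-ops | issue I6 (IntU)
[20] I4 finished on AddU | I6 read-ops
[21] I4→R4 | I6 finished on IntU
[22] I6→R3
[23] issue I7 (AddU)
[24] I7 read-ops
[26] I5 finished on DivU | I7 finished on AddU
[27] I5→R2 | I7→R3

I4 = (9, 18, 20, 21)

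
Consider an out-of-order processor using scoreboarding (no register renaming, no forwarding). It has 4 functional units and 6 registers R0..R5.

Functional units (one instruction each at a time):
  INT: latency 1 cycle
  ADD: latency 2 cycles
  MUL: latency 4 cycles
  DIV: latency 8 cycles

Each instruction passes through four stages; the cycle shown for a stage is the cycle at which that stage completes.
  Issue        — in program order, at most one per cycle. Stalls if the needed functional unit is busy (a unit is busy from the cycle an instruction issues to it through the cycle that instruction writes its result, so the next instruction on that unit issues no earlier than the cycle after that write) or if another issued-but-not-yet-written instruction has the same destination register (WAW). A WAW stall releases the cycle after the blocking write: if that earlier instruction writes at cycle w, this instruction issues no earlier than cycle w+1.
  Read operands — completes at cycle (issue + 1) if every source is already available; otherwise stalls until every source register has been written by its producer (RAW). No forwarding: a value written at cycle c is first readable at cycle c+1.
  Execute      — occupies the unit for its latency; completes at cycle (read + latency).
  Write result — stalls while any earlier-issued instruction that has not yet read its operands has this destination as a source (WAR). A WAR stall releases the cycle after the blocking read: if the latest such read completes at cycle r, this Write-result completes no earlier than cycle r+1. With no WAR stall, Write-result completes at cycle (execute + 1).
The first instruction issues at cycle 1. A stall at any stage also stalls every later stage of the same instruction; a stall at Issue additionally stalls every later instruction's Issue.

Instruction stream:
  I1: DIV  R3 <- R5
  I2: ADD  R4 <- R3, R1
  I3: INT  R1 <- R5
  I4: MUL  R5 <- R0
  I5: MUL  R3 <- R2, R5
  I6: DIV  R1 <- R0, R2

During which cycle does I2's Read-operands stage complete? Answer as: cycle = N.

I1: IS=1 RO=2 EX=10 WR=11
I2: IS=2 RO=12 EX=14 WR=15  [RAW R3: wait I1 write@11]
I3: IS=3 RO=4 EX=5 WR=13  [WAR R1: wait I2 read@12]
I4: IS=4 RO=5 EX=9 WR=10
I5: IS=12 RO=13 EX=17 WR=18  [WAW R3: wait I1 write@11]
I6: IS=14 RO=15 EX=23 WR=24  [WAW R1: wait I3 write@13]

cycle = 12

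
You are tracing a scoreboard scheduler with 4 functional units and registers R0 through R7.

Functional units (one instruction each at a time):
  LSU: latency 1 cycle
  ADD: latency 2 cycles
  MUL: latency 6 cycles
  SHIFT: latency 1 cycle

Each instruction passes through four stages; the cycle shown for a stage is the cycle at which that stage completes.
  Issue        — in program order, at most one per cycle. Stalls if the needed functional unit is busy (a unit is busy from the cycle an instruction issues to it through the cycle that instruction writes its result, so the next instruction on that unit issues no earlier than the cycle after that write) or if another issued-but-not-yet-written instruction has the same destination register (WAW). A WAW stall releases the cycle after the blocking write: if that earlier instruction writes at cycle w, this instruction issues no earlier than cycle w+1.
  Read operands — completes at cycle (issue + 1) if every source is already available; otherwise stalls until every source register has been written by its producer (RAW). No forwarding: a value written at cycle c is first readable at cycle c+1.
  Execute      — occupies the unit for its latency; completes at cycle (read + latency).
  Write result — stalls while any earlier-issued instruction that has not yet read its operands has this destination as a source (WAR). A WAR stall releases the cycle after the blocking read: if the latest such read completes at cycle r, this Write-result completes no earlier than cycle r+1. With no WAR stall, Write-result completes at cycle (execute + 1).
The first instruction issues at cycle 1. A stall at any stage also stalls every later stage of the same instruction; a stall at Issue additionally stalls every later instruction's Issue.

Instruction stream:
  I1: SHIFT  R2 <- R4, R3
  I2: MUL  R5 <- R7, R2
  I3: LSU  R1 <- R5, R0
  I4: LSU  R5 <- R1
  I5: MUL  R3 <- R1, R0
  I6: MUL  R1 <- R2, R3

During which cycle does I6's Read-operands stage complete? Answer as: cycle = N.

I1  is:1  ro:2  ex:3  wr:4
I2  is:2  ro:5  ex:11  wr:12  — RAW R2: wait I1 write@4
I3  is:3  ro:13  ex:14  wr:15  — RAW R5: wait I2 write@12
I4  is:16  ro:17  ex:18  wr:19  — struct: LSU busy until I3 writes@15
I5  is:17  ro:18  ex:24  wr:25
I6  is:26  ro:27  ex:33  wr:34  — struct: MUL busy until I5 writes@25

cycle = 27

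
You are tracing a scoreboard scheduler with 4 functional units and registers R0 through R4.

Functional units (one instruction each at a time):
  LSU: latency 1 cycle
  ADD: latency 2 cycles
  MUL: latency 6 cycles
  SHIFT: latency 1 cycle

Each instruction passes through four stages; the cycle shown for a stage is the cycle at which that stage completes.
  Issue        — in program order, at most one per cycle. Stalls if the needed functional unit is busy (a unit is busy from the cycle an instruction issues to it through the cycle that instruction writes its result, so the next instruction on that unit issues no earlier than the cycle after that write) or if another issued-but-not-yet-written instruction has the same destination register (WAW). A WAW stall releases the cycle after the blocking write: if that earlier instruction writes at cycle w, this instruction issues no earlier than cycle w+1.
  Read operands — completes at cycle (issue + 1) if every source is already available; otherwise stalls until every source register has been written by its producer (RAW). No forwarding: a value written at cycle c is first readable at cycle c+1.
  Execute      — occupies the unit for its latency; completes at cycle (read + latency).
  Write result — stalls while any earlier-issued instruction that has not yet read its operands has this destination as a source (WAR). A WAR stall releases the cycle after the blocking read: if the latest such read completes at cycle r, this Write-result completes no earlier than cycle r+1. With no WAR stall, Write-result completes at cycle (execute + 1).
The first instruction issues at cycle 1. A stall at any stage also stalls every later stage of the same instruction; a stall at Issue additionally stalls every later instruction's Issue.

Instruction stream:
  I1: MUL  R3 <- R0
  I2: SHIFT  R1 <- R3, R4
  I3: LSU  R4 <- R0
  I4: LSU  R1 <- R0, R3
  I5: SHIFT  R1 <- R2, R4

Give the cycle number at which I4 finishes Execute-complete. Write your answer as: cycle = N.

I1  is:1  ro:2  ex:8  wr:9
I2  is:2  ro:10  ex:11  wr:12  — RAW R3: wait I1 write@9
I3  is:3  ro:4  ex:5  wr:11  — WAR R4: wait I2 read@10
I4  is:13  ro:14  ex:15  wr:16  — WAW R1: wait I2 write@12
I5  is:17  ro:18  ex:19  wr:20  — WAW R1: wait I4 write@16

cycle = 15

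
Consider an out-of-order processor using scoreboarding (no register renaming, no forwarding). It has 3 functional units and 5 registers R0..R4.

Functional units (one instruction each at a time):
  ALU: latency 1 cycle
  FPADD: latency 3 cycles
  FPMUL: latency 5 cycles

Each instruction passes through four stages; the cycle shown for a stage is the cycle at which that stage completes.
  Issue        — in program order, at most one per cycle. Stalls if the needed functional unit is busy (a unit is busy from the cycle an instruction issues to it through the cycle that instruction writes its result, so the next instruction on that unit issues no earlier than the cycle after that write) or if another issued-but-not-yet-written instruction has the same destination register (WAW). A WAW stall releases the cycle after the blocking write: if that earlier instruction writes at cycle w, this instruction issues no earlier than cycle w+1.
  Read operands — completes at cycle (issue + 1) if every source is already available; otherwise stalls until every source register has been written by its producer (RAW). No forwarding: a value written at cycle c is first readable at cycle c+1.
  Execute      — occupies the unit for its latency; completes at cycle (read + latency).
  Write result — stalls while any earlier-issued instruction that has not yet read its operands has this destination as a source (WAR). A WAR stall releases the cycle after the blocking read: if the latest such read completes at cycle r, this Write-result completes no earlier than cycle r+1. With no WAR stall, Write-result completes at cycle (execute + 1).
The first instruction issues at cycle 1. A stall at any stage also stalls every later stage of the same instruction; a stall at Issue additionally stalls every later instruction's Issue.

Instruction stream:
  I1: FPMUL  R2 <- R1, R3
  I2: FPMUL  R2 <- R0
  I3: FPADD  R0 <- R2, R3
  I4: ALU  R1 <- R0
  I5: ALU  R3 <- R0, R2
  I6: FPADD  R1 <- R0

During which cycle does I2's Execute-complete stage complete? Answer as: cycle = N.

c1: issue I1 (FPMUL)
c2: I1 read-ops
c7: I1 finished on FPMUL
c8: I1→R2
c9: issue I2 (FPMUL)
c10: I2 read-ops | issue I3 (FPADD)
c11: issue I4 (ALU)
c15: I2 finished on FPMUL
c16: I2→R2
c17: I3 read-ops
c20: I3 finished on FPADD
c21: I3→R0
c22: I4 read-ops
c23: I4 finished on ALU
c24: I4→R1
c25: issue I5 (ALU)
c26: I5 read-ops | issue I6 (FPADD)
c27: I5 finished on ALU | I6 read-ops
c28: I5→R3
c30: I6 finished on FPADD
c31: I6→R1

cycle = 15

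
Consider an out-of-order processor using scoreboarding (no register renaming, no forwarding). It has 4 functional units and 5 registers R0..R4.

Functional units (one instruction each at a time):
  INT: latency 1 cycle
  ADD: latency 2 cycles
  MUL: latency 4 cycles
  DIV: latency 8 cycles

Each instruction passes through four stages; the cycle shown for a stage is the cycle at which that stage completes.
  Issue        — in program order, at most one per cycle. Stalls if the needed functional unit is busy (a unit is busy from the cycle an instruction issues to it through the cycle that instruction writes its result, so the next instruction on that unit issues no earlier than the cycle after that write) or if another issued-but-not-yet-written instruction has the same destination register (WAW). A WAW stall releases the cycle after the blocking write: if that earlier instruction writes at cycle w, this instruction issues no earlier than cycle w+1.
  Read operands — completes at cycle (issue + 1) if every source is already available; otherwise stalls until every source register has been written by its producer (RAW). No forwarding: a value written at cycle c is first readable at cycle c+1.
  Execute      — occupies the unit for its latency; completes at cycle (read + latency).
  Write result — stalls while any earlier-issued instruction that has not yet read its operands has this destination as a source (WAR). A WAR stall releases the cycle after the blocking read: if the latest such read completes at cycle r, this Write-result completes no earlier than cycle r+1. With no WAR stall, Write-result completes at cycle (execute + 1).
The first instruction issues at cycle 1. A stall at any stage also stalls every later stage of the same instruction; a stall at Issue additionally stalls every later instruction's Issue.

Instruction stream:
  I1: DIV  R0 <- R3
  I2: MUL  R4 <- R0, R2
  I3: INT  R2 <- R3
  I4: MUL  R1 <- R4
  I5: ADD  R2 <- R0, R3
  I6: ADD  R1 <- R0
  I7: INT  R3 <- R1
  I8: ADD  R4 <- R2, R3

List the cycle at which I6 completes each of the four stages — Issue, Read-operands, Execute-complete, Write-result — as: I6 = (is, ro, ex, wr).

I1: IS=1 RO=2 EX=10 WR=11
I2: IS=2 RO=12 EX=16 WR=17  [RAW R0: wait I1 write@11]
I3: IS=3 RO=4 EX=5 WR=13  [WAR R2: wait I2 read@12]
I4: IS=18 RO=19 EX=23 WR=24  [struct: MUL busy until I2 writes@17]
I5: IS=19 RO=20 EX=22 WR=23
I6: IS=25 RO=26 EX=28 WR=29  [WAW R1: wait I4 write@24]
I7: IS=26 RO=30 EX=31 WR=32  [RAW R1: wait I6 write@29]
I8: IS=30 RO=33 EX=35 WR=36  [struct: ADD busy until I6 writes@29; RAW R3: wait I7 write@32]

I6 = (25, 26, 28, 29)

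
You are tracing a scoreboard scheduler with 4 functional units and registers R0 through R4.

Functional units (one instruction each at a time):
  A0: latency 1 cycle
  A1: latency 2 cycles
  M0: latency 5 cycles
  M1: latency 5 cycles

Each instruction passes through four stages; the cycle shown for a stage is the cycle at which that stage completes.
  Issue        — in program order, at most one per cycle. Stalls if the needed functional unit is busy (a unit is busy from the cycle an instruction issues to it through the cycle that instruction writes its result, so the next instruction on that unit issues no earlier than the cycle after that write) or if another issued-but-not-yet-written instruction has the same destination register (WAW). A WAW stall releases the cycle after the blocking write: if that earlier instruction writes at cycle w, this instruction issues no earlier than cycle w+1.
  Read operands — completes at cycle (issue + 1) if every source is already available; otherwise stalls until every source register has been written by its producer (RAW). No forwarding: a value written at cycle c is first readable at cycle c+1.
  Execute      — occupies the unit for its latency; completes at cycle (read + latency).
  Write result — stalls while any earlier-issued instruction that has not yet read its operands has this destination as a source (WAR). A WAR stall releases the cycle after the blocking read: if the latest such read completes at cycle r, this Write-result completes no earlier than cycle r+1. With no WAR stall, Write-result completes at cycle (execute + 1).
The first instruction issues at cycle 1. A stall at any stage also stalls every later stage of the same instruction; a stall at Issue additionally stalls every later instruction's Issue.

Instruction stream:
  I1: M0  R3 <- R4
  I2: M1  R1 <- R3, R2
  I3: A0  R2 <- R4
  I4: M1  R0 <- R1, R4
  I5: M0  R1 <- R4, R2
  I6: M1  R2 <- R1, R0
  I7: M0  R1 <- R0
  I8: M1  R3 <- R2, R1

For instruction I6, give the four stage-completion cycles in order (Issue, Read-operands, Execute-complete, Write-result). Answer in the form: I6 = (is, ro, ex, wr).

c1: I1→M0
c2: I1 RO · I2→M1
c3: I3→A0
c4: I3 RO
c5: I3 EX
c7: I1 EX
c8: I1 WR R3
c9: I2 RO
c10: I3 WR R2
c14: I2 EX
c15: I2 WR R1
c16: I4→M1
c17: I4 RO · I5→M0
c18: I5 RO
c22: I4 EX
c23: I4 WR R0 · I5 EX
c24: I5 WR R1 · I6→M1
c25: I6 RO · I7→M0
c26: I7 RO
c30: I6 EX
c31: I6 WR R2 · I7 EX
c32: I7 WR R1 · I8→M1
c33: I8 RO
c38: I8 EX
c39: I8 WR R3

I6 = (24, 25, 30, 31)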